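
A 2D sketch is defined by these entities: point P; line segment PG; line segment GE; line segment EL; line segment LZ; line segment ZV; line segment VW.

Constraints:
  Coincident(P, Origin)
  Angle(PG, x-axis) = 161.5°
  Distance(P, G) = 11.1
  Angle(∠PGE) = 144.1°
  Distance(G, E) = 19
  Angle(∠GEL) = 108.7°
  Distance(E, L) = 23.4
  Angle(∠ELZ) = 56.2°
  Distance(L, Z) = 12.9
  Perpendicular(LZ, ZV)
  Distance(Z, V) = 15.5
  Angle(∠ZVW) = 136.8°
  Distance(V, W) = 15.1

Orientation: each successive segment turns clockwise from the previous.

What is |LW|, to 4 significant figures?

26.63

P is at the origin; PG runs at 161.5° with length 11.1, so G = (-10.53, 3.522). ∠PGE = 144.1° gives GE at 125.6° from the x-axis; with |GE| = 19.0, E = (-21.59, 18.97). ∠GEL = 108.7° gives EL at 54.30° from the x-axis; with |EL| = 23.4, L = (-7.932, 37.97). ∠ELZ = 56.2° gives LZ at -69.50° from the x-axis; with |LZ| = 12.9, Z = (-3.414, 25.89). LZ is perpendicular to ZV, so ZV runs at -159.5°; with |ZV| = 15.5, V = (-17.93, 20.46). ∠ZVW = 136.8° gives VW at 157.3° from the x-axis; with |VW| = 15.1, W = (-31.86, 26.29). Then |LW| = |W − L| = 26.63.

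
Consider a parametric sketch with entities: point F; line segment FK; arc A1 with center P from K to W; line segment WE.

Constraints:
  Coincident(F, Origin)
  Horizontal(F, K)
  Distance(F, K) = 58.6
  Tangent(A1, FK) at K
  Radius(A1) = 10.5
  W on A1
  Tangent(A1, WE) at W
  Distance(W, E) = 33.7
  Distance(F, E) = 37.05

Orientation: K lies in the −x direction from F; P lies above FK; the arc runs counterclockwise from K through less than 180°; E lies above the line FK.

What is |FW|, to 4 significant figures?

51.55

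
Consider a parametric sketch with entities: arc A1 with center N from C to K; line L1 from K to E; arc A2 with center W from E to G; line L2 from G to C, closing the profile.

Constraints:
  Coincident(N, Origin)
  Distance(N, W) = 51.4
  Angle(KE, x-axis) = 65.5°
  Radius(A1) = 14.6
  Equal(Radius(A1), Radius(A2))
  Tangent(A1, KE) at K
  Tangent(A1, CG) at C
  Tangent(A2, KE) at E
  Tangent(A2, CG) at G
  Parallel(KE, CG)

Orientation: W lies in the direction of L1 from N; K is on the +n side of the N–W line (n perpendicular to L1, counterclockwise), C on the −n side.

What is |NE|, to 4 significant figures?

53.43

Tangency of A1 to both parallel lines with radius 14.6 puts K and C at N ± 14.6·n: K = (-13.29, 6.055), C = (13.29, -6.055). Equal radii place E and G the same way about W: E = W + 14.6·n = (8.030, 52.83), G = W − 14.6·n = (34.60, 40.72). Then |NE| = |E − N| = 53.43.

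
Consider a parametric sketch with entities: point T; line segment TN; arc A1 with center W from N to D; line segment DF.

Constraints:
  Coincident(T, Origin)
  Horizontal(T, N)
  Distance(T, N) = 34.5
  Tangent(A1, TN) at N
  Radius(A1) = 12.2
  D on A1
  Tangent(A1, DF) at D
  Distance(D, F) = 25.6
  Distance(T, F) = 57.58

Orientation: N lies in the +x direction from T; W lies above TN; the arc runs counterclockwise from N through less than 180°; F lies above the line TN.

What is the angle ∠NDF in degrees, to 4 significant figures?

129.7°

Checks: |TN| = 34.50 ✓; |WD| = 12.20 ✓; ∠(WD, DF) = 90.00° ✓; |DF| = 25.60 ✓; |TF| = 57.58 ✓.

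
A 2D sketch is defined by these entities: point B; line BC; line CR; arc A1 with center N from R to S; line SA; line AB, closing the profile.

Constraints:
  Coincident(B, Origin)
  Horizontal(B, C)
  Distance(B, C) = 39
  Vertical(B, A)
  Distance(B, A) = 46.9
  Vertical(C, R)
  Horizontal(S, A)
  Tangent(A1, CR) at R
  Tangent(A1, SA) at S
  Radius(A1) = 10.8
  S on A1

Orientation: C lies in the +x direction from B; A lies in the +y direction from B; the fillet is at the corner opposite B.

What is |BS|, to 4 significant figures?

54.73

The virtual corner opposite B is at (39.00, 46.90). Since A1 is tangent to CR there, NR ⟂ CR and since A1 is tangent to SA there, NS ⟂ SA, with radius 10.8, so the center N sits 10.8 in from both sides at N = (28.20, 36.10). That places the tangent points at R = (39.00, 36.10) on CR and S = (28.20, 46.90) on SA. Then |BS| = |S − B| = 54.73.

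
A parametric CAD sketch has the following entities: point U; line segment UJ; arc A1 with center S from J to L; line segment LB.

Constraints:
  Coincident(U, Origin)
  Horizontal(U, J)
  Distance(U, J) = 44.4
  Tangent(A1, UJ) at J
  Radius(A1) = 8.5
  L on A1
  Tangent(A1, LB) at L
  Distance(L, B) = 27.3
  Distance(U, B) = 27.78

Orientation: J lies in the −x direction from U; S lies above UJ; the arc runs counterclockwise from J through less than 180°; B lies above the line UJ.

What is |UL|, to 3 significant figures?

38.7

U is at the origin; U and J share the same y with |UJ| = 44.4 and J on the −x side, so J = (-44.4, 0.00). Since A1 is tangent to UJ there, SJ ⟂ UJ, so S = J + (0, 8.5) = (-44.4, 8.50). Since SL ⟂ LB (tangency), |SB| = √(8.5² + 27.3²) = 28.6 regardless of where L sits on A1. So B lies on both circle(U, 27.78) and circle(S, 28.6); the above-UJ intersection is B = (-18.5, 20.7). L is the foot of the tangent from B: L = (-38.7, 2.24).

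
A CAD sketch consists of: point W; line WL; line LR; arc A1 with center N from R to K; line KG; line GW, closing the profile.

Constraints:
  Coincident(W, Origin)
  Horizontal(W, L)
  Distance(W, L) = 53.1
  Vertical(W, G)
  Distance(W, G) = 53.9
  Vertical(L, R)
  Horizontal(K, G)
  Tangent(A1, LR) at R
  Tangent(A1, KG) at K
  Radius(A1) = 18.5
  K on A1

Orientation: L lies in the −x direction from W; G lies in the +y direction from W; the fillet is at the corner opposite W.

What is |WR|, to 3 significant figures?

63.8

W is at the origin; WL is horizontal with |WL| = 53.1 and L on the −x side, so L = (-53.1, 0.00). W and G share the same x with |WG| = 53.9 and G on the +y side, so G = (0.00, 53.9). The virtual corner opposite W is at (-53.1, 53.9). Since A1 is tangent to LR there, NR ⟂ LR and A1 meets KG tangentially, so NK is at right angles to KG, with radius 18.5, so the center N sits 18.5 in from both sides at N = (-34.6, 35.4). That places the tangent points at R = (-53.1, 35.4) on LR and K = (-34.6, 53.9) on KG. Then |WR| = |R − W| = 63.8.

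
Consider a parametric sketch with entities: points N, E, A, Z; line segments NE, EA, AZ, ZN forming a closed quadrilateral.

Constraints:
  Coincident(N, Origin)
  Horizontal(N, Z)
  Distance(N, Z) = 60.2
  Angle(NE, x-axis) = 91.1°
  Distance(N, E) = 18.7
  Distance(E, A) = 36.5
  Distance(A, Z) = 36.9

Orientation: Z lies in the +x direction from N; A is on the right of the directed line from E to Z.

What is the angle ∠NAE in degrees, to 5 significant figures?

28.791°

Checks: NE at 91.10° ✓; |EA| = 36.50 ✓; |AZ| = 36.90 ✓.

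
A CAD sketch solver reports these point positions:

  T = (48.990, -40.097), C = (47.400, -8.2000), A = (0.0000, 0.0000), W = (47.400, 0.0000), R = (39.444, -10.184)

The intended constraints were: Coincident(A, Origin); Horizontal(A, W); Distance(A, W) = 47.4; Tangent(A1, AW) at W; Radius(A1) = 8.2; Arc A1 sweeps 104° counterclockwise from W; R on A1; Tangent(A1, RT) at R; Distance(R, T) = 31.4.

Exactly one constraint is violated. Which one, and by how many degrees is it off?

Tangent(A1, RT) at R — off by 3.70°.

A = (0.00, 0.00) ✓; A.y = 0.00, W.y = 0.00 ✓; |AW| = 47.40 ✓; ∠(CW, WA) = 90.00° ✓; |CW| = 8.200 ✓; bearing(C→R) − bearing(C→W) = 104.0° ✓; |CR| = 8.200 ✓; ∠(CR, RT) = 86.30° ✗; |RT| = 31.40 ✓.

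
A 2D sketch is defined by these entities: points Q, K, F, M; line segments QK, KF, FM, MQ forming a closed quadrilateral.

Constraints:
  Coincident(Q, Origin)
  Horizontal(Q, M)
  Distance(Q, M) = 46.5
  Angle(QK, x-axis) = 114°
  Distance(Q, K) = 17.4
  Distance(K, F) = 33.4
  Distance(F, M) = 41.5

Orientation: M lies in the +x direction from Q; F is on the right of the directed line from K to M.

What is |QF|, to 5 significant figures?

16.019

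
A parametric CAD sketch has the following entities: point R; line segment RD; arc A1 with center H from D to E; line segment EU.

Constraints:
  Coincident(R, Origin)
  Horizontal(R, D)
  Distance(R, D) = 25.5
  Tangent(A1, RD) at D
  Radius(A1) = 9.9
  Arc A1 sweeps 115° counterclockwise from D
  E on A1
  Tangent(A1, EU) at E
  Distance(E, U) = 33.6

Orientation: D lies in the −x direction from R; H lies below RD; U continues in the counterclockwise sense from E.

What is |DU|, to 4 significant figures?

44.84

R is at the origin; R and D share the same y with |RD| = 25.5 and D on the −x side, so D = (-25.50, 0.000). The tangent condition forces HD to be normal to RD, so H = D + (0, -9.9) = (-25.50, -9.900). On A1, D sits at bearing 90° from H; a 115° counterclockwise sweep puts E at bearing 205°, so E = H + 9.9·(cos 205°, sin 205°) = (-34.47, -14.08). Since A1 is tangent to EU there, HE ⟂ EU, so EU runs along (−sin 205°, cos 205°); with |EU| = 33.6, U = (-20.27, -44.54). Then |DU| = |U − D| = 44.84.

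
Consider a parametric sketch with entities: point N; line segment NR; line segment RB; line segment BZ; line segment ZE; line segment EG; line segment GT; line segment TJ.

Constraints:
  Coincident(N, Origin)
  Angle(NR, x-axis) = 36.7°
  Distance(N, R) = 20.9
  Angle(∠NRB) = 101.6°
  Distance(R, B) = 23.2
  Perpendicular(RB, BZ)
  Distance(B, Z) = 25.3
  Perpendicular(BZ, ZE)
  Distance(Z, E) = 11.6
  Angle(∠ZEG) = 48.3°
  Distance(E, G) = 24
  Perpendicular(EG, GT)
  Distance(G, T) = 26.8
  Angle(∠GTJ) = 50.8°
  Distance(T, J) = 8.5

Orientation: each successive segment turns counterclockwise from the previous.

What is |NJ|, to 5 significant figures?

43.809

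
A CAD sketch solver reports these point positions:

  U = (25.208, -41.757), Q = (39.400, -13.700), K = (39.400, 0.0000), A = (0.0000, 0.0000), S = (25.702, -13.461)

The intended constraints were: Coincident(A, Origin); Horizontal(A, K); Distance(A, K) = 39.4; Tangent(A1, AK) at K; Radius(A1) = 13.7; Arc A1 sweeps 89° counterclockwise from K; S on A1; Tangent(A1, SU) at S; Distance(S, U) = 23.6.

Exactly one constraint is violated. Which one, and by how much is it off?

Distance(S, U) = 23.6 — off by 4.70.

A = (0.00, 0.00) ✓; A.y = 0.00, K.y = 0.00 ✓; |AK| = 39.40 ✓; ∠(QK, KA) = 90.00° ✓; |QK| = 13.70 ✓; bearing(Q→S) − bearing(Q→K) = 89.00° ✓; |QS| = 13.70 ✓; ∠(QS, SU) = 90.00° ✓; |SU| = 28.30 ✗.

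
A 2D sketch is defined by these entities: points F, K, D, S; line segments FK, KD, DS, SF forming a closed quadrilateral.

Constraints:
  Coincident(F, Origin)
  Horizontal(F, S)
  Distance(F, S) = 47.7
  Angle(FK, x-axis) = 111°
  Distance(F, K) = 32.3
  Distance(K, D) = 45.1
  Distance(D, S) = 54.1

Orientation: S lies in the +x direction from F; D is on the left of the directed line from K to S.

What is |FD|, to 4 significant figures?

58.15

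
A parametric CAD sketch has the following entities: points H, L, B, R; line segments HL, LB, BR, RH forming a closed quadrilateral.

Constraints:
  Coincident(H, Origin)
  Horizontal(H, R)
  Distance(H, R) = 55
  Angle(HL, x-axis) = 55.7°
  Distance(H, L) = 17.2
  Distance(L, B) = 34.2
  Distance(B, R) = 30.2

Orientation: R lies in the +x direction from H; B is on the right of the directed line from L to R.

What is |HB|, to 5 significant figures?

31.881

Checks: |LB| = 34.20 ✓; |BR| = 30.20 ✓.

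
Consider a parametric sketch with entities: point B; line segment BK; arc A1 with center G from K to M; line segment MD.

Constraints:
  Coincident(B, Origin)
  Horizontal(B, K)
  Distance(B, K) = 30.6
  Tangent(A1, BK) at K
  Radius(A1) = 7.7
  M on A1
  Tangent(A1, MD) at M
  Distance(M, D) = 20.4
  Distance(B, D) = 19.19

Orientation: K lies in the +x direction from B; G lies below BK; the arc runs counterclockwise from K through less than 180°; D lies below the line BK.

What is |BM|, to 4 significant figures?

25.41

Checks: |BK| = 30.60 ✓; |GM| = 7.700 ✓; ∠(GM, MD) = 90.00° ✓; |MD| = 20.40 ✓; |BD| = 19.19 ✓.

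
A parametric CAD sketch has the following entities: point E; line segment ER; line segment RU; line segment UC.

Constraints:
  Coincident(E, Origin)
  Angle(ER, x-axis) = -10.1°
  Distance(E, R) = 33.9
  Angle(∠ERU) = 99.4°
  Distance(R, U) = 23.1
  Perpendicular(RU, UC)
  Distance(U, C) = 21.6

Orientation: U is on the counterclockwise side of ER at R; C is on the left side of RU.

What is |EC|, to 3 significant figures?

31.0

E is at the origin; ER runs at -10.1° with length 33.9, so R = 33.9·(cos -10.1°, sin -10.1°) = (33.4, -5.94). ∠ERU = 99.4°, so RU runs at -10.1° + (180° − 99.4°) = 70.5° from the x-axis; with |RU| = 23.1, U = R + 23.1·(cos 70.5°, sin 70.5°) = (41.1, 15.8). The perpendicularity gives UC at right angles to RU; with |UC| = 21.6 on the left of RU, C = U + 21.6·(-0.943, 0.334) = (20.7, 23.0). Then |EC| = |C − E| = 31.0.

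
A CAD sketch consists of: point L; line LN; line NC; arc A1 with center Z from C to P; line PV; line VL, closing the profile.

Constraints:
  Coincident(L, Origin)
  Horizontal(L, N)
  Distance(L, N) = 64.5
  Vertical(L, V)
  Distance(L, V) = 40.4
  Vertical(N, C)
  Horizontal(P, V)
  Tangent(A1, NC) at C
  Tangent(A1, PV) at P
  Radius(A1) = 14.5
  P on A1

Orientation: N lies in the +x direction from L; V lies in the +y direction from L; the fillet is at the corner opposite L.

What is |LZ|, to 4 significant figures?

56.31

L and V share the same x with |LV| = 40.4 and V on the +y side, so V = (0.000, 40.40). The virtual corner opposite L is at (64.50, 40.40). A1 meets NC tangentially, so ZC is at right angles to NC and A1 meets PV tangentially, so ZP is at right angles to PV, with radius 14.5, so the center Z sits 14.5 in from both sides at Z = (50.00, 25.90). Then |LZ| = |Z − L| = 56.31.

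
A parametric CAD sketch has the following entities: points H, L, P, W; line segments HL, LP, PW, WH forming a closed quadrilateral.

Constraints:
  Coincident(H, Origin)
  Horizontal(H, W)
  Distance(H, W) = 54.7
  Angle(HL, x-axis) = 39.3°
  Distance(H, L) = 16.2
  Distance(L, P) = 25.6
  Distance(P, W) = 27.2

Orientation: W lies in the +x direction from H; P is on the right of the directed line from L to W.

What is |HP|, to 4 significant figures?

30.55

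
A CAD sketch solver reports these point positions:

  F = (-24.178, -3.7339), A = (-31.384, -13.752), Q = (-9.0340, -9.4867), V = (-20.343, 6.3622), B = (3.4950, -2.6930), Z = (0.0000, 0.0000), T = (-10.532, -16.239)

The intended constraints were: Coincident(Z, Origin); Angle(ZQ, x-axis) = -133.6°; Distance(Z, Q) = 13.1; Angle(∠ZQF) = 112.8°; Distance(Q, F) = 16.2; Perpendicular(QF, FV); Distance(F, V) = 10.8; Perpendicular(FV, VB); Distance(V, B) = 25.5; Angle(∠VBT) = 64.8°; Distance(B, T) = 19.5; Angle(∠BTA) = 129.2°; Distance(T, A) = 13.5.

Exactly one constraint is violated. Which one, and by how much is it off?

Distance(T, A) = 13.5 — off by 7.50.

Z = (0.00, 0.00) ✓; ZQ at -133.6° ✓; |ZQ| = 13.10 ✓; ∠ZQF = 112.8° ✓; |QF| = 16.20 ✓; ∠(QF, FV) = 90.00° ✓; |FV| = 10.80 ✓; ∠(FV, VB) = 90.00° ✓; |VB| = 25.50 ✓; ∠VBT = 64.80° ✓; |BT| = 19.50 ✓; ∠BTA = 129.2° ✓; |TA| = 21.00 ✗.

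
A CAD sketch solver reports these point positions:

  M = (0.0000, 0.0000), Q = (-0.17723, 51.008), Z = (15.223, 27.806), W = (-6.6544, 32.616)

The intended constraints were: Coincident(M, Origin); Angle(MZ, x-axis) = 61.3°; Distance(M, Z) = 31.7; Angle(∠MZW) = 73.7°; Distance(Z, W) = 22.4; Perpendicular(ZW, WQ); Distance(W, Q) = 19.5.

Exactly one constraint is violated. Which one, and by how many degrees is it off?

Perpendicular(ZW, WQ) — off by 7.00°.

M = (0.00, 0.00) ✓; MZ at 61.30° ✓; |MZ| = 31.70 ✓; ∠MZW = 73.70° ✓; |ZW| = 22.40 ✓; ∠(ZW, WQ) = 97.00° ✗; |WQ| = 19.50 ✓.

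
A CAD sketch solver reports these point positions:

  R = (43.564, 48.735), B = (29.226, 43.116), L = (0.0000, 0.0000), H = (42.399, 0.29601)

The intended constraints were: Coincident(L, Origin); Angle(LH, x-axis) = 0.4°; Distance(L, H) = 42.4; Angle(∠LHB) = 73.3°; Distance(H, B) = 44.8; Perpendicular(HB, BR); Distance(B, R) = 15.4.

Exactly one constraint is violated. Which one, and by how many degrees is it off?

Perpendicular(HB, BR) — off by 4.30°.

L = (0.00, 0.00) ✓; LH at 0.4000° ✓; |LH| = 42.40 ✓; ∠LHB = 73.30° ✓; |HB| = 44.80 ✓; ∠(HB, BR) = 85.70° ✗; |BR| = 15.40 ✓.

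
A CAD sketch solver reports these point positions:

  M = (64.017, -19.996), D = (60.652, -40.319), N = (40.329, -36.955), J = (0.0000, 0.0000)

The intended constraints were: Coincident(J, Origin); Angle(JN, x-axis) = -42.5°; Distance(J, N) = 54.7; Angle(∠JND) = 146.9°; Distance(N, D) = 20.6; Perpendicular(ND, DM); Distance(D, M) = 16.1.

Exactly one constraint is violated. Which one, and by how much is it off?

Distance(D, M) = 16.1 — off by 4.50.

J = (0.00, 0.00) ✓; JN at -42.50° ✓; |JN| = 54.70 ✓; ∠JND = 146.9° ✓; |ND| = 20.60 ✓; ∠(ND, DM) = 90.00° ✓; |DM| = 20.60 ✗.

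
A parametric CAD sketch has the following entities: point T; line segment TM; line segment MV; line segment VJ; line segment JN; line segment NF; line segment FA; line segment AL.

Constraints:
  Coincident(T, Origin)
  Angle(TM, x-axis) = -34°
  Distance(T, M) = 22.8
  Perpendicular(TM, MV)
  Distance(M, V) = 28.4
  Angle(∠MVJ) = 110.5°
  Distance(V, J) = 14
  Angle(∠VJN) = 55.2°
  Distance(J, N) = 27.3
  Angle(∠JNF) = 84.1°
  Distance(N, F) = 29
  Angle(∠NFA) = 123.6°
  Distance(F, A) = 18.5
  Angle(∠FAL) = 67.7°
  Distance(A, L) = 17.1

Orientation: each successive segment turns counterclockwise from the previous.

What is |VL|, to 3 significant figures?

9.08

T is at the origin; TM runs at -34.0° with length 22.8, so M = (18.9, -12.7). TM ⟂ MV, so MV runs at 56.0°; with |MV| = 28.4, V = (34.8, 10.8). ∠MVJ = 110.5° gives VJ at 126° from the x-axis; with |VJ| = 14.0, J = (26.7, 22.2). ∠VJN = 55.2° gives JN at -110° from the x-axis; with |JN| = 27.3, N = (17.5, -3.51). ∠JNF = 84.1° gives NF at -13.8° from the x-axis; with |NF| = 29.0, F = (45.6, -10.4). ∠NFA = 123.6° gives FA at 42.6° from the x-axis; with |FA| = 18.5, A = (59.2, 2.10). ∠FAL = 67.7° gives AL at 155° from the x-axis; with |AL| = 17.1, L = (43.7, 9.35). Then |VL| = |L − V| = 9.08.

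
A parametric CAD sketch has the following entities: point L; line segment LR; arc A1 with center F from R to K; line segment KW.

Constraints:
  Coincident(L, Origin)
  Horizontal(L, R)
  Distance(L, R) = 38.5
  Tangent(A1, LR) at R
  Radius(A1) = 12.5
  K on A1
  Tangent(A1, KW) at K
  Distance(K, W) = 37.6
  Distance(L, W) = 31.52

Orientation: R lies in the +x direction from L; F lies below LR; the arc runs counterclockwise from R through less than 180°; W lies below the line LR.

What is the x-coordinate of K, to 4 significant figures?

29.40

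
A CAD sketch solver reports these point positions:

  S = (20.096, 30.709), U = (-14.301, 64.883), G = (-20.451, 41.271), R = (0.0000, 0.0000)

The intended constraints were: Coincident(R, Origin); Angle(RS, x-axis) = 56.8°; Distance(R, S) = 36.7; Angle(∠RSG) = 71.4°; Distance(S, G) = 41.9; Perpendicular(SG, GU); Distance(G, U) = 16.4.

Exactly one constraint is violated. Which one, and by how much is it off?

Distance(G, U) = 16.4 — off by 8.00.

R = (0.00, 0.00) ✓; RS at 56.80° ✓; |RS| = 36.70 ✓; ∠RSG = 71.40° ✓; |SG| = 41.90 ✓; ∠(SG, GU) = 90.00° ✓; |GU| = 24.40 ✗.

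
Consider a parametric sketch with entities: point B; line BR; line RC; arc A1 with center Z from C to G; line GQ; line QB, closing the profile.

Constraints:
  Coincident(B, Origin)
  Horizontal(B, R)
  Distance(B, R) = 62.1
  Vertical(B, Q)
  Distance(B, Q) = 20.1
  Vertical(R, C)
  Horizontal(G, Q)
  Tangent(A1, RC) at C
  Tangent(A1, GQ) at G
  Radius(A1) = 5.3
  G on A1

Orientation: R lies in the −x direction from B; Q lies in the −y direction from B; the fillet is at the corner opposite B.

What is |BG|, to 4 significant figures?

60.25

B is at the origin; B and R share the same y with |BR| = 62.1 and R on the −x side, so R = (-62.10, 0.000). B and Q share the same x with |BQ| = 20.1 and Q on the −y side, so Q = (0.000, -20.10). The virtual corner opposite B is at (-62.10, -20.10). The tangent condition forces ZC to be normal to RC and A1 meets GQ tangentially, so ZG is at right angles to GQ, with radius 5.3, so the center Z sits 5.3 in from both sides at Z = (-56.80, -14.80). That places the tangent points at C = (-62.10, -14.80) on RC and G = (-56.80, -20.10) on GQ. Then |BG| = |G − B| = 60.25.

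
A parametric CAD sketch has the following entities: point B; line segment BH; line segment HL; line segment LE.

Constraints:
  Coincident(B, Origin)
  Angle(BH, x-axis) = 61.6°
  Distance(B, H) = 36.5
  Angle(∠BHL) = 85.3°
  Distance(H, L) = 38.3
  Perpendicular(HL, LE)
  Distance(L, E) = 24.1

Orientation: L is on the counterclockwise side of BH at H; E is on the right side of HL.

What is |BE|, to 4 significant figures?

70.03

B is at the origin; BH runs at 61.6° with length 36.5, so H = 36.5·(cos 61.6°, sin 61.6°) = (17.36, 32.11). ∠BHL = 85.3°, so HL runs at 61.6° + (180° − 85.3°) = 156.3° from the x-axis; with |HL| = 38.3, L = H + 38.3·(cos 156.3°, sin 156.3°) = (-17.71, 47.50). HL is perpendicular to LE; with |LE| = 24.1 on the right of HL, E = L + 24.1·(0.4019, 0.9157) = (-8.023, 69.57). Then |BE| = |E − B| = 70.03.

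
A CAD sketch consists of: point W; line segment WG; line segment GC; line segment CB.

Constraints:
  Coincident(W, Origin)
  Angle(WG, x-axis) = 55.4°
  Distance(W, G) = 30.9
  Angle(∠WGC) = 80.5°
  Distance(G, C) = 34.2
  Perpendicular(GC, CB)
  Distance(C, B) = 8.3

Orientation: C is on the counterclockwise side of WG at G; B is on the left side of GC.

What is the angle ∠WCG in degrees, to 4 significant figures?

46.32°

W is at the origin; WG runs at 55.4° with length 30.9, so G = 30.9·(cos 55.4°, sin 55.4°) = (17.55, 25.43). ∠WGC = 80.5°, so GC runs at 55.4° + (180° − 80.5°) = 154.9° from the x-axis; with |GC| = 34.2, C = G + 34.2·(cos 154.9°, sin 154.9°) = (-13.42, 39.94). Then cos ∠WCG = CW·CG / (|CW||CG|), giving 46.32°.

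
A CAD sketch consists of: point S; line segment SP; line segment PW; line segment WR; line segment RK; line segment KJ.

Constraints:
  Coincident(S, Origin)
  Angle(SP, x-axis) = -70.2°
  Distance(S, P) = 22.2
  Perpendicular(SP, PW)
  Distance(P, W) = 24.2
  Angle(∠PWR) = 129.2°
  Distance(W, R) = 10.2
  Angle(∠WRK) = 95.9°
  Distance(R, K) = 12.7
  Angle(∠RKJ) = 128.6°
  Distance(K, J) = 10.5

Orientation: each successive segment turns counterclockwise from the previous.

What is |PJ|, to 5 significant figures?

19.351

∠WRK = 95.9° gives RK at 154.70° from the x-axis; with |RK| = 12.7, K = (22.195, 2.3582). ∠RKJ = 128.6° gives KJ at -153.90° from the x-axis; with |KJ| = 10.5, J = (12.766, -2.2611). Then |PJ| = |J − P| = 19.351.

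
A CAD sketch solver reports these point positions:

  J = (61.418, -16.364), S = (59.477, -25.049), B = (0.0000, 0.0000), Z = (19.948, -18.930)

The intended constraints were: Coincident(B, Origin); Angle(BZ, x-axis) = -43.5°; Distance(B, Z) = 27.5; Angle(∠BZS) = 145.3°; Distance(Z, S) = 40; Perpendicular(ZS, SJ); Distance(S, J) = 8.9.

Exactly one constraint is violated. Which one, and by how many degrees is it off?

Perpendicular(ZS, SJ) — off by 3.80°.

B = (0.00, 0.00) ✓; BZ at -43.50° ✓; |BZ| = 27.50 ✓; ∠BZS = 145.3° ✓; |ZS| = 40.00 ✓; ∠(ZS, SJ) = 86.20° ✗; |SJ| = 8.899 ✓.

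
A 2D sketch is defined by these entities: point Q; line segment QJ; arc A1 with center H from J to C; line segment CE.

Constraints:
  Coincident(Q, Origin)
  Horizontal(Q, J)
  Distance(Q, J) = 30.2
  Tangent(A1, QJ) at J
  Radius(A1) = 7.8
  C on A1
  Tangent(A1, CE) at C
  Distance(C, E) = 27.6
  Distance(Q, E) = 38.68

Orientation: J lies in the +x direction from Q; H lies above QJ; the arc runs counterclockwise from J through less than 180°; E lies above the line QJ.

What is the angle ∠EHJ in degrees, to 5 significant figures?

155.89°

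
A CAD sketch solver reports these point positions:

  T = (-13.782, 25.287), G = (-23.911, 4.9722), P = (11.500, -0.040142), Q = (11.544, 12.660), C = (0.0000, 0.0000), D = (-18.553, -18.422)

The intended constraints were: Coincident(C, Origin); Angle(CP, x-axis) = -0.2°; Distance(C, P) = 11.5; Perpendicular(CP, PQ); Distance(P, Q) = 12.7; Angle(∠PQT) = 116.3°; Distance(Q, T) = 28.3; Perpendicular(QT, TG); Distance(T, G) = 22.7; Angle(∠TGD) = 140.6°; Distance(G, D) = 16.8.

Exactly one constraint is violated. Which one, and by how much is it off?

Distance(G, D) = 16.8 — off by 7.20.

C = (0.00, 0.00) ✓; CP at -0.2000° ✓; |CP| = 11.50 ✓; ∠(CP, PQ) = 90.00° ✓; |PQ| = 12.70 ✓; ∠PQT = 116.3° ✓; |QT| = 28.30 ✓; ∠(QT, TG) = 90.00° ✓; |TG| = 22.70 ✓; ∠TGD = 140.6° ✓; |GD| = 24.00 ✗.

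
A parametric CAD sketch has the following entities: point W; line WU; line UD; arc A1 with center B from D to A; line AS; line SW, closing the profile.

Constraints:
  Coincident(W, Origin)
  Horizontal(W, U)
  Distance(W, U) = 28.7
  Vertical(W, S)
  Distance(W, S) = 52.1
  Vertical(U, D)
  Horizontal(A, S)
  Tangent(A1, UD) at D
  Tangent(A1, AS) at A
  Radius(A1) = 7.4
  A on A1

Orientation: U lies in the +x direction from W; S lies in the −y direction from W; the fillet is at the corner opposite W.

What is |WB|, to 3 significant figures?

49.5

WS is vertical with |WS| = 52.1 and S on the −y side, so S = (0.00, -52.1). The virtual corner opposite W is at (28.7, -52.1). The tangent condition forces BD to be normal to UD and the tangent condition forces BA to be normal to AS, with radius 7.4, so the center B sits 7.4 in from both sides at B = (21.3, -44.7). Then |WB| = |B − W| = 49.5.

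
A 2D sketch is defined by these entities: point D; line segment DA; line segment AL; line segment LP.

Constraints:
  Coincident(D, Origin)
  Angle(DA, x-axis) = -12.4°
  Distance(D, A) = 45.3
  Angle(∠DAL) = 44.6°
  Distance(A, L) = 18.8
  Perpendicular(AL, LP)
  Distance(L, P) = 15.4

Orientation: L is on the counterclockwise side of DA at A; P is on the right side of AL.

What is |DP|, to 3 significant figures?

49.1

D is at the origin; DA runs at -12.4° with length 45.3, so A = 45.3·(cos -12.4°, sin -12.4°) = (44.2, -9.73). ∠DAL = 44.6°, so AL runs at -12.4° + (180° − 44.6°) = 123° from the x-axis; with |AL| = 18.8, L = A + 18.8·(cos 123°, sin 123°) = (34.0, 6.04). AL ⟂ LP; with |LP| = 15.4 on the right of AL, P = L + 15.4·(0.839, 0.545) = (46.9, 14.4). Then |DP| = |P − D| = 49.1.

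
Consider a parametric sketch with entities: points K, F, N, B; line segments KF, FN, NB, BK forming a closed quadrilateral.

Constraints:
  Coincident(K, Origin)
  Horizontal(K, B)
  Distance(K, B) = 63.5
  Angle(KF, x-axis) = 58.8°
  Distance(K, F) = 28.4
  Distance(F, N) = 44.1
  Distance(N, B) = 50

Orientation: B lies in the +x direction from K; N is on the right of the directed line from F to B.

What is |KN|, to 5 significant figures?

26.397

Checks: |FN| = 44.10 ✓; |NB| = 50.00 ✓.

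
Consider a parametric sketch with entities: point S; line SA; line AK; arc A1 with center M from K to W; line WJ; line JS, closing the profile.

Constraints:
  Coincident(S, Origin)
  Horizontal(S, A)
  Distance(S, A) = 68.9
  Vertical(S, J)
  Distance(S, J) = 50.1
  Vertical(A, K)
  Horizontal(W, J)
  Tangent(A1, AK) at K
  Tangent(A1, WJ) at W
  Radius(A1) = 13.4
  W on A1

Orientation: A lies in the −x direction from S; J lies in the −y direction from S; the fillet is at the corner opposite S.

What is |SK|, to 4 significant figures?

78.06

S is at the origin; SA is horizontal with |SA| = 68.9 and A on the −x side, so A = (-68.90, 0.000). S and J share the same x with |SJ| = 50.1 and J on the −y side, so J = (0.000, -50.10). The virtual corner opposite S is at (-68.90, -50.10). Tangency of A1 to AK means the radius MK is perpendicular to AK and the tangent condition forces MW to be normal to WJ, with radius 13.4, so the center M sits 13.4 in from both sides at M = (-55.50, -36.70). That places the tangent points at K = (-68.90, -36.70) on AK and W = (-55.50, -50.10) on WJ. Then |SK| = |K − S| = 78.06.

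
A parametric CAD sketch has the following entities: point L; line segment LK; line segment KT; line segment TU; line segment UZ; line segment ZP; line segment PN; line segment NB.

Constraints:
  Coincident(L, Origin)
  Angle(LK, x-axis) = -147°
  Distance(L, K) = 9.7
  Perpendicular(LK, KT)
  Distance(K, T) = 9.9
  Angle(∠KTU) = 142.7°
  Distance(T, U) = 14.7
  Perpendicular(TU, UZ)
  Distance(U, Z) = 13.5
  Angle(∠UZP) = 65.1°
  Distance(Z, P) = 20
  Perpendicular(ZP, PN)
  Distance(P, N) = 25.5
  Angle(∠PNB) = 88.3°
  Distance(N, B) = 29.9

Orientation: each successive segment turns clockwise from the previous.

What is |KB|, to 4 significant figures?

43.24

ZP ⟂ PN, so PN runs at 150.8°; with |PN| = 25.5, N = (-30.98, 11.65). ∠PNB = 88.3° gives NB at 59.10° from the x-axis; with |NB| = 29.9, B = (-15.62, 37.30). Then |KB| = |B − K| = 43.24.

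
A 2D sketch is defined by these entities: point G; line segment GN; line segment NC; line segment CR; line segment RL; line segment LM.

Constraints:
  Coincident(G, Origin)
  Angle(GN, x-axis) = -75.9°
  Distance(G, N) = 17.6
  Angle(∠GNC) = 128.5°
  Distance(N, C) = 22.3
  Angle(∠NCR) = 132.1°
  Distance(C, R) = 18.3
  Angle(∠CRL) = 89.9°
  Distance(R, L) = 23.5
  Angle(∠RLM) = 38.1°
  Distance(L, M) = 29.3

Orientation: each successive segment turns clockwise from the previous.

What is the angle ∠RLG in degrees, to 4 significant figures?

109.0°

G is at the origin; GN runs at -75.9° with length 17.6, so N = (4.288, -17.07). ∠GNC = 128.5° gives NC at -127.4° from the x-axis; with |NC| = 22.3, C = (-9.257, -34.79). ∠NCR = 132.1° gives CR at -175.3° from the x-axis; with |CR| = 18.3, R = (-27.50, -36.28). ∠CRL = 89.9° gives RL at 94.60° from the x-axis; with |RL| = 23.5, L = (-29.38, -12.86). Then cos ∠RLG = LR·LG / (|LR||LG|), giving 109.0°.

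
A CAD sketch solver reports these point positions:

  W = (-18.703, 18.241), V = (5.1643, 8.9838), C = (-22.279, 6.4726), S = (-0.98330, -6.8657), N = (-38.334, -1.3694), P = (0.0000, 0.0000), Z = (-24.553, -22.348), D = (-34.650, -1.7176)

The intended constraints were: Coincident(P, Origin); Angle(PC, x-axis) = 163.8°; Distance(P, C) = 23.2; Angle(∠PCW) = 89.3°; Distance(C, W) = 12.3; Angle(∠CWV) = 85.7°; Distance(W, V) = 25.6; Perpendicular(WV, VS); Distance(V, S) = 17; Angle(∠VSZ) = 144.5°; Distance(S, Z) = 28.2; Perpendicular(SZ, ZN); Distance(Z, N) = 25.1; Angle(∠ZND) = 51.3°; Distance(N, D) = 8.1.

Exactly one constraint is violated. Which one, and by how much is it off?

Distance(N, D) = 8.1 — off by 4.40.

P = (0.00, 0.00) ✓; PC at 163.8° ✓; |PC| = 23.20 ✓; ∠PCW = 89.30° ✓; |CW| = 12.30 ✓; ∠CWV = 85.70° ✓; |WV| = 25.60 ✓; ∠(WV, VS) = 90.00° ✓; |VS| = 17.00 ✓; ∠VSZ = 144.5° ✓; |SZ| = 28.20 ✓; ∠(SZ, ZN) = 90.00° ✓; |ZN| = 25.10 ✓; ∠ZND = 51.30° ✓; |ND| = 3.700 ✗.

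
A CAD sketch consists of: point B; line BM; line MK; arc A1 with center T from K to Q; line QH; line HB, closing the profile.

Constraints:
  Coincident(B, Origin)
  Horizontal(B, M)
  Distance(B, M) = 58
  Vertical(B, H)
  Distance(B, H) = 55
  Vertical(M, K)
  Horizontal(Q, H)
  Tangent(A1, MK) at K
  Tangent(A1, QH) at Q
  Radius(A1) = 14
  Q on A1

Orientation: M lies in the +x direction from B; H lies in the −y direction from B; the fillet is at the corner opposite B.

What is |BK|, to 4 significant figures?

71.03

The virtual corner opposite B is at (58.00, -55.00). The tangent condition forces TK to be normal to MK and since A1 is tangent to QH there, TQ ⟂ QH, with radius 14.0, so the center T sits 14.0 in from both sides at T = (44.00, -41.00). That places the tangent points at K = (58.00, -41.00) on MK and Q = (44.00, -55.00) on QH. Then |BK| = |K − B| = 71.03.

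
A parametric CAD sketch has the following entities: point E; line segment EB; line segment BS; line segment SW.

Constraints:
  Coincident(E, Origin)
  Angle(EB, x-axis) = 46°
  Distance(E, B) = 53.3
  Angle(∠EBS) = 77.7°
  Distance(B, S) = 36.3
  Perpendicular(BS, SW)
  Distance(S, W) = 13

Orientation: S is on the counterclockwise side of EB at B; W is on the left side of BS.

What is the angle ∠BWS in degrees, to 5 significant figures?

70.296°

E is at the origin; EB runs at 46.0° with length 53.3, so B = 53.3·(cos 46.0°, sin 46.0°) = (37.025, 38.341). ∠EBS = 77.7°, so BS runs at 46.0° + (180° − 77.7°) = 148.30° from the x-axis; with |BS| = 36.3, S = B + 36.3·(cos 148.30°, sin 148.30°) = (6.1408, 57.415). The perpendicularity gives SW at right angles to BS; with |SW| = 13.0 on the left of BS, W = S + 13.0·(-0.52547, -0.85081) = (-0.69028, 46.355). Then cos ∠BWS = WB·WS / (|WB||WS|), giving 70.296°.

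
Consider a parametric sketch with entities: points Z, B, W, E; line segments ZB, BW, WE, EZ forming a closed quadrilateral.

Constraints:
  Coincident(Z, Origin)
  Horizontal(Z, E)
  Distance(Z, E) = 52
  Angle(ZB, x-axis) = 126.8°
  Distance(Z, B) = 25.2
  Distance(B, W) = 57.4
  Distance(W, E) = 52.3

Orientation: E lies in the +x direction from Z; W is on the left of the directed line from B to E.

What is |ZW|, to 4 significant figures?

60.07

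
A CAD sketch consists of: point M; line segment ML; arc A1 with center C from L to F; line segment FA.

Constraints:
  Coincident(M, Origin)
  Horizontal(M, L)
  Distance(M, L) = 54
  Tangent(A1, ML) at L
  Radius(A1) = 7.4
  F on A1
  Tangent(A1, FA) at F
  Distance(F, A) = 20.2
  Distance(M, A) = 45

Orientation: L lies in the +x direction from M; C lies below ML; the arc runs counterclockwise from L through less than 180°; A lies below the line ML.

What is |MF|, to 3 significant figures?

47.5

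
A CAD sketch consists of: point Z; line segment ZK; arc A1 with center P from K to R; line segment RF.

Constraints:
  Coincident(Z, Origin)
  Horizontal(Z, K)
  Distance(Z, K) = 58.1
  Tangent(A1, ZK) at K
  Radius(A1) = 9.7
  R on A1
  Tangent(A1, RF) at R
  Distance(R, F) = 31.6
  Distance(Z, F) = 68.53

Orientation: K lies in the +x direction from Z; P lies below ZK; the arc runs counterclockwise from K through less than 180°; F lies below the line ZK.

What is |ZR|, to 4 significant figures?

49.84

Checks: |PK| = 9.700 ✓; |PR| = 9.700 ✓; ∠(PR, RF) = 90.00° ✓; |RF| = 31.60 ✓; |ZF| = 68.53 ✓.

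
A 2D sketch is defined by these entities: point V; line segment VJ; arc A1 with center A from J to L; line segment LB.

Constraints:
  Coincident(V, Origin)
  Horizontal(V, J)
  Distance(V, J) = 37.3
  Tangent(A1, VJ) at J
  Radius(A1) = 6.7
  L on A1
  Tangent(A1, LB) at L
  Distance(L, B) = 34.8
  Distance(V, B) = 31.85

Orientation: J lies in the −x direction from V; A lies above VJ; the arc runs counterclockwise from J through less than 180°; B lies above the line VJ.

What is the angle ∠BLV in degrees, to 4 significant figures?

56.67°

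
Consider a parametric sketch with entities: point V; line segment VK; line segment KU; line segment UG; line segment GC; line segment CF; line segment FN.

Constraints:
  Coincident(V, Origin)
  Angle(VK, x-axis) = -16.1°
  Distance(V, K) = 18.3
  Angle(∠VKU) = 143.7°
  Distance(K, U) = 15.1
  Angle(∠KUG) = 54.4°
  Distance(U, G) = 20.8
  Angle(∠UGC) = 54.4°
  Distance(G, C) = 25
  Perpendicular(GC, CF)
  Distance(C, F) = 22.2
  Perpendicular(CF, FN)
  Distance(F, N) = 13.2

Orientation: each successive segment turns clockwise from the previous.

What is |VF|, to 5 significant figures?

39.429

V is at the origin; VK runs at -16.1° with length 18.3, so K = (17.582, -5.0749). ∠VKU = 143.7° gives KU at -52.400° from the x-axis; with |KU| = 15.1, U = (26.795, -17.038). ∠KUG = 54.4° gives UG at -178.00° from the x-axis; with |UG| = 20.8, G = (6.0081, -17.764). ∠UGC = 54.4° gives GC at 56.400° from the x-axis; with |GC| = 25.0, C = (19.843, 3.0587). The perpendicularity gives CF at right angles to GC, so CF runs at -33.600°; with |CF| = 22.2, F = (38.334, -9.2266). Then |VF| = |F − V| = 39.429.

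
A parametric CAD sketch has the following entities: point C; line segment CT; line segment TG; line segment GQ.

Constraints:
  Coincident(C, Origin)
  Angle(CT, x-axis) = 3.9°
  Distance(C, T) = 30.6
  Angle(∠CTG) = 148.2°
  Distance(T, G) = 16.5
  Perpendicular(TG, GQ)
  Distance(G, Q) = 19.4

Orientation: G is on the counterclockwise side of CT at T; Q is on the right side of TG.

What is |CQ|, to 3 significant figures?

55.4

C is at the origin; CT runs at 3.9° with length 30.6, so T = 30.6·(cos 3.9°, sin 3.9°) = (30.5, 2.08). ∠CTG = 148.2°, so TG runs at 3.9° + (180° − 148.2°) = 35.7° from the x-axis; with |TG| = 16.5, G = T + 16.5·(cos 35.7°, sin 35.7°) = (43.9, 11.7). TG ⟂ GQ; with |GQ| = 19.4 on the right of TG, Q = G + 19.4·(0.584, -0.812) = (55.2, -4.04). Then |CQ| = |Q − C| = 55.4.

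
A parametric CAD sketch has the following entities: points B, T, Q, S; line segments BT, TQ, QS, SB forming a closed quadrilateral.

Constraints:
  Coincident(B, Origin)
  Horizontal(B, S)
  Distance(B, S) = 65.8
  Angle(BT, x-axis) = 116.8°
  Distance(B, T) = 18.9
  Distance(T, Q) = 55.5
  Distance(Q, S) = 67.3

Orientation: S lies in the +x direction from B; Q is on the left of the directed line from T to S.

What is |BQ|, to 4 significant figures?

64.30

Checks: |TQ| = 55.50 ✓; |QS| = 67.30 ✓.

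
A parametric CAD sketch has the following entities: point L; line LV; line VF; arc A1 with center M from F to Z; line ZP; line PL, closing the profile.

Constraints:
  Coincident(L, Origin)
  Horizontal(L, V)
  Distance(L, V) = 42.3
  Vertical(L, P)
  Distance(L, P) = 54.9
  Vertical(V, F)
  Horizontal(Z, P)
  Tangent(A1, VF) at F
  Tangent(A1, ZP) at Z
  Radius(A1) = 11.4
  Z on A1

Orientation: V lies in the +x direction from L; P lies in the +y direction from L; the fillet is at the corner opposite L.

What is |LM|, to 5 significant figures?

53.358

L is at the origin; L and V share the same y with |LV| = 42.3 and V on the +x side, so V = (42.300, 0.0000). LP is vertical with |LP| = 54.9 and P on the +y side, so P = (0.0000, 54.900). The virtual corner opposite L is at (42.300, 54.900). Tangency of A1 to VF means the radius MF is perpendicular to VF and tangency of A1 to ZP means the radius MZ is perpendicular to ZP, with radius 11.4, so the center M sits 11.4 in from both sides at M = (30.900, 43.500). Then |LM| = |M − L| = 53.358.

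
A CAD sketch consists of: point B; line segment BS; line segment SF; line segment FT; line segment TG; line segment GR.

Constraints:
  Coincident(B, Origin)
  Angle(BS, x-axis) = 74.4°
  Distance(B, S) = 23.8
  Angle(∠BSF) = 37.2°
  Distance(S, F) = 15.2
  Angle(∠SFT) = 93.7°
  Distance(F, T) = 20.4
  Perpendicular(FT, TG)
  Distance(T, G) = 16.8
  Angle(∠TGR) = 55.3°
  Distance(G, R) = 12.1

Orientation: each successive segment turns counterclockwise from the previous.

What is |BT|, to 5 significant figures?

6.4479

B is at the origin; BS runs at 74.4° with length 23.8, so S = (6.4003, 22.923). ∠BSF = 37.2° gives SF at -142.80° from the x-axis; with |SF| = 15.2, F = (-5.7070, 13.733). ∠SFT = 93.7° gives FT at -56.500° from the x-axis; with |FT| = 20.4, T = (5.5526, -3.2779). Then |BT| = |T − B| = 6.4479.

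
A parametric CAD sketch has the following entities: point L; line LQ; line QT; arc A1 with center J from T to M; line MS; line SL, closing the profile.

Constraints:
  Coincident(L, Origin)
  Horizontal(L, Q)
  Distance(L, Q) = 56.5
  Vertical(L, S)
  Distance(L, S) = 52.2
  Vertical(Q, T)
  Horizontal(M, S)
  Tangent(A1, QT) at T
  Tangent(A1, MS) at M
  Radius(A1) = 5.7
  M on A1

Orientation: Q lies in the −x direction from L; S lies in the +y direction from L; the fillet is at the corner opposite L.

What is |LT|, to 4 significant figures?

73.17

The virtual corner opposite L is at (-56.50, 52.20). The tangent condition forces JT to be normal to QT and tangency of A1 to MS means the radius JM is perpendicular to MS, with radius 5.7, so the center J sits 5.7 in from both sides at J = (-50.80, 46.50). That places the tangent points at T = (-56.50, 46.50) on QT and M = (-50.80, 52.20) on MS. Then |LT| = |T − L| = 73.17.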